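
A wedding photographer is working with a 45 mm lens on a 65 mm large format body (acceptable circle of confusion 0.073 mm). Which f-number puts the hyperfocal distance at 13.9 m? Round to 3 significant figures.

f/2.00

Rearrange H = f²/(N·c) + f for N: N = f² / ((H − f)·c).
N = 45² / ((13900 − 45) × 0.073) = 2025 / 1011 ≈ 2.00.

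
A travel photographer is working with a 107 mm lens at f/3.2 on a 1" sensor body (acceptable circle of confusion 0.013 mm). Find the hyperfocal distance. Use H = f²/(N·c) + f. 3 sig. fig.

Hyperfocal distance H = f²/(N·c) + f = 107²/(3.2 × 0.013) + 107 = 11449/0.0416 + 107 ≈ 275323.3 mm ≈ 275 m.

275 m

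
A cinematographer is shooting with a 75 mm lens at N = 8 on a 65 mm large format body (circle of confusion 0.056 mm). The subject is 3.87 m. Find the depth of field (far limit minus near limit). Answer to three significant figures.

2.57 m

Hyperfocal distance H = f²/(N·c) + f = 75²/(8 × 0.056) + 75 = 5625/0.448 + 75 ≈ 12630.8 mm ≈ 12.63 m.
Near limit Dn = s·(H − f)/(H + s − 2f) = 3870 × (12630.8 − 75) / (12630.8 + 3870 − 2 × 75) = 3870 × 12555.8 / 16350.8 ≈ 2971.8 mm.
Far limit Df = s·(H − f)/(H − s) = 3870 × (12630.8 − 75) / (12630.8 − 3870) = 3870 × 12555.8 / 8760.8 ≈ 5546.4 mm.
Depth of field = Df − Dn = 5546.4 − 2971.8 ≈ 2574.6 mm ≈ 2.57 m.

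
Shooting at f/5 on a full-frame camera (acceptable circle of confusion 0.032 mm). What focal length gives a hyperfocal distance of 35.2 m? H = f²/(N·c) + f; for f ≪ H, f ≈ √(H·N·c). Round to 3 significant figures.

From H = f²/(N·c) + f, with f ≪ H: f ≈ √(H·N·c) = √(35200 × 5 × 0.032) = √5632.0 ≈ 75.05 mm.
Exact: f² + N·c·f − N·c·H = 0 ⇒ f = (−N·c + √((N·c)² + 4·N·c·H))/2 = (−0.16 + √22528)/2 ≈ 74.967 mm ≈ 75.0 mm.

75.0 mm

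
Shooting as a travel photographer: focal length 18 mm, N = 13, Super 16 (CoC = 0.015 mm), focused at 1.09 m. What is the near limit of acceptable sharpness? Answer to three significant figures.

Hyperfocal distance H = f²/(N·c) + f = 18²/(13 × 0.015) + 18 = 324/0.195 + 18 ≈ 1679.5 mm ≈ 1.680 m.
Near limit Dn = s·(H − f)/(H + s − 2f) = 1090 × (1679.5 − 18) / (1679.5 + 1090 − 2 × 18) = 1090 × 1661.5 / 2733.5 ≈ 662.54 mm ≈ 0.663 m.

0.663 m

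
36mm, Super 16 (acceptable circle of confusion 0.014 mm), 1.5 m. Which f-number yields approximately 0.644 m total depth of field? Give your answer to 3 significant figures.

f/13

Write h = H − f = f²/(N·c). The thin-lens limits are Dn = s·h/(h + (s−f)) and Df = s·h/(h − (s−f)), so DoF = Df − Dn = 2·s·(s−f)·h / (h² − (s−f)²).
That is a quadratic in h: DoF·h² − 2·s·(s−f)·h − DoF·(s−f)² = 0 ⇒ h = (s−f)·(s + √(s² + DoF²)) / DoF = 1464 × (1500 + √(1500² + 644²)) / 644 = 1464 × (1500 + 1632.40) / 644 ≈ 7120.9 mm.
Then N = f²/(c·h) = 36² / (0.014 × 7120.9) = 1296 / 99.692 ≈ 13.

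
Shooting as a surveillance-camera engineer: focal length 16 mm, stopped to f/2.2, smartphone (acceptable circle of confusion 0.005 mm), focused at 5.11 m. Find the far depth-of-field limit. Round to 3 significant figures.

Hyperfocal distance H = f²/(N·c) + f = 16²/(2.2 × 0.005) + 16 = 256/0.011 + 16 ≈ 23288.7 mm ≈ 23.29 m.
Far limit Df = s·(H − f)/(H − s) = 5110 × (23288.7 − 16) / (23288.7 − 5110) = 5110 × 23272.7 / 18178.7 ≈ 6541.9 mm ≈ 6.54 m.

6.54 m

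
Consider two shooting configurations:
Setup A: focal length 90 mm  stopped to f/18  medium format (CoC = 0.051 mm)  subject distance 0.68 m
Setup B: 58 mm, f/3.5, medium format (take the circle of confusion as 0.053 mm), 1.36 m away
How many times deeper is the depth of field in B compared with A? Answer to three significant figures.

Setup A: H = 90²/(18×0.051) + 90 ≈ 8913.5 mm; DoF = Df − Dn = 728.728 − 637.380 ≈ 91.348 mm.
Setup B: H = 58²/(3.5×0.053) + 58 ≈ 18192.8 mm; DoF = Df − Dn = 1465.19 − 1268.90 ≈ 196.29 mm.
Ratio = 196.29 / 91.348 ≈ 2.15.

2.15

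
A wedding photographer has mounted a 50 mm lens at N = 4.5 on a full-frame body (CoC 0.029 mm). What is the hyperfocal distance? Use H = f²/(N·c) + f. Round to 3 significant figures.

19.2 m

Hyperfocal distance H = f²/(N·c) + f = 50²/(4.5 × 0.029) + 50 = 2500/0.1305 + 50 ≈ 19207.1 mm ≈ 19.2 m.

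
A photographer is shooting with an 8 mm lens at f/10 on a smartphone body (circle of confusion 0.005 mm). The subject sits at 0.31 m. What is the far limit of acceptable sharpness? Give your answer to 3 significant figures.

406 mm

Hyperfocal distance H = f²/(N·c) + f = 8²/(10 × 0.005) + 8 = 64/0.05 + 8 ≈ 1288.0 mm ≈ 1.288 m.
Far limit Df = s·(H − f)/(H − s) = 310 × (1288.0 − 8) / (1288.0 − 310) = 310 × 1280.0 / 978.0 ≈ 405.73 mm.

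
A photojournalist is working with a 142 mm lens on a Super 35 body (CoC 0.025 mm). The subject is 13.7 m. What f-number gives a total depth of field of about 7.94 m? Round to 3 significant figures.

Write h = H − f = f²/(N·c). The thin-lens limits are Dn = s·h/(h + (s−f)) and Df = s·h/(h − (s−f)), so DoF = Df − Dn = 2·s·(s−f)·h / (h² − (s−f)²).
That is a quadratic in h: DoF·h² − 2·s·(s−f)·h − DoF·(s−f)² = 0 ⇒ h = (s−f)·(s + √(s² + DoF²)) / DoF = 13558 × (13700 + √(13700² + 7940²)) / 7940 = 13558 × (13700 + 15834.6) / 7940 ≈ 50432 mm.
Then N = f²/(c·h) = 142² / (0.025 × 50432) = 20164 / 1260.8 ≈ 16.

f/16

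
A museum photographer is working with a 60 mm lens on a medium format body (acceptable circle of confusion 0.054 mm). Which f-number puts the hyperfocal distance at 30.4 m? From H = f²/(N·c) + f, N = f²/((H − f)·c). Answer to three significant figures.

Rearrange H = f²/(N·c) + f for N: N = f² / ((H − f)·c).
N = 60² / ((30400 − 60) × 0.054) = 3600 / 1638 ≈ 2.20.

f/2.20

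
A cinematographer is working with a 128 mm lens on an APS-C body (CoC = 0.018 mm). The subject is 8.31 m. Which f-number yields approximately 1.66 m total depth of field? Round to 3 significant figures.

f/11

Write h = H − f = f²/(N·c). The thin-lens limits are Dn = s·h/(h + (s−f)) and Df = s·h/(h − (s−f)), so DoF = Df − Dn = 2·s·(s−f)·h / (h² − (s−f)²).
That is a quadratic in h: DoF·h² − 2·s·(s−f)·h − DoF·(s−f)² = 0 ⇒ h = (s−f)·(s + √(s² + DoF²)) / DoF = 8182 × (8310 + √(8310² + 1660²)) / 1660 = 8182 × (8310 + 8474.18) / 1660 ≈ 82728 mm.
Then N = f²/(c·h) = 128² / (0.018 × 82728) = 16384 / 1489.1 ≈ 11.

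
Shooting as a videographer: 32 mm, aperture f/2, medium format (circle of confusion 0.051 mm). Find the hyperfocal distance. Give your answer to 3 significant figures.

Hyperfocal distance H = f²/(N·c) + f = 32²/(2 × 0.051) + 32 = 1024/0.102 + 32 ≈ 10071.2 mm ≈ 10.1 m.

10.1 m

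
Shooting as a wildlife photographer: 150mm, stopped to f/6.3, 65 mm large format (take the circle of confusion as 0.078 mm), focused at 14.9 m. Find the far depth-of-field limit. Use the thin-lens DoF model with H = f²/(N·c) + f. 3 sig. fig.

22.0 m

Hyperfocal distance H = f²/(N·c) + f = 150²/(6.3 × 0.078) + 150 = 22500/0.4914 + 150 ≈ 45937.5 mm ≈ 45.94 m.
Far limit Df = s·(H − f)/(H − s) = 14900 × (45937.5 − 150) / (45937.5 − 14900) = 14900 × 45787.5 / 31037.5 ≈ 21981 mm ≈ 22.0 m.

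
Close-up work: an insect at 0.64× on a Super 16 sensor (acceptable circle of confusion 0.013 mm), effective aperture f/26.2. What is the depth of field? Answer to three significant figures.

At magnification m, DoF ≈ 2·N_eff·c/m² = 2 × 26.2 × 0.013 / 0.64² = 0.6812 / 0.4096 ≈ 1.66 mm.

1.66 mm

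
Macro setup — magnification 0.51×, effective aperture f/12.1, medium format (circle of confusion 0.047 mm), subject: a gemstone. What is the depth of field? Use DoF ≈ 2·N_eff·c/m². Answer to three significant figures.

At magnification m, DoF ≈ 2·N_eff·c/m² = 2 × 12.1 × 0.047 / 0.51² = 1.137 / 0.2601 ≈ 4.37 mm.

4.37 mm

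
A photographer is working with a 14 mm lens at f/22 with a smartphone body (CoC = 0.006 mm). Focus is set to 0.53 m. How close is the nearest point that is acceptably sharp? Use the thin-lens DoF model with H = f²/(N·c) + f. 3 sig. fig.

393 mm

Hyperfocal distance H = f²/(N·c) + f = 14²/(22 × 0.006) + 14 = 196/0.132 + 14 ≈ 1498.8 mm ≈ 1.499 m.
Near limit Dn = s·(H − f)/(H + s − 2f) = 530 × (1498.8 − 14) / (1498.8 + 530 − 2 × 14) = 530 × 1484.8 / 2000.8 ≈ 393.32 mm.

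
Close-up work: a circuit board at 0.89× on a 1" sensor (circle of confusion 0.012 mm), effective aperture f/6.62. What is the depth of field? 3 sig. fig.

0.201 mm

At magnification m, DoF ≈ 2·N_eff·c/m² = 2 × 6.62 × 0.012 / 0.89² = 0.1589 / 0.7921 ≈ 0.201 mm.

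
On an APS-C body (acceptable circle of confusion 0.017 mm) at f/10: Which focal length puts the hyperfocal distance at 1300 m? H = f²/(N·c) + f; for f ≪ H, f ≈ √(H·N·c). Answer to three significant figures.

From H = f²/(N·c) + f, with f ≪ H: f ≈ √(H·N·c) = √(1300000 × 10 × 0.017) = √221000 ≈ 470.1 mm.
The +f correction barely moves this — solving exactly, f² + N·c·f − N·c·H = 0 ⇒ f = (−N·c + √((N·c)² + 4·N·c·H))/2 = (−0.17 + √884000)/2 ≈ 470.02 mm, so f ≈ 470 mm.

470 mm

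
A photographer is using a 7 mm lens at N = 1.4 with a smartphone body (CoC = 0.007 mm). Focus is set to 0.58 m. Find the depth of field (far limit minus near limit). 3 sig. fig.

135 mm

Hyperfocal distance H = f²/(N·c) + f = 7²/(1.4 × 0.007) + 7 = 49/0.0098 + 7 ≈ 5007.0 mm ≈ 5.007 m.
Near limit Dn = s·(H − f)/(H + s − 2f) = 580 × (5007.0 − 7) / (5007.0 + 580 − 2 × 7) = 580 × 5000.0 / 5573.0 ≈ 520.37 mm.
Far limit Df = s·(H − f)/(H − s) = 580 × (5007.0 − 7) / (5007.0 − 580) = 580 × 5000.0 / 4427.0 ≈ 655.07 mm.
Depth of field = Df − Dn = 655.07 − 520.37 ≈ 134.70 mm.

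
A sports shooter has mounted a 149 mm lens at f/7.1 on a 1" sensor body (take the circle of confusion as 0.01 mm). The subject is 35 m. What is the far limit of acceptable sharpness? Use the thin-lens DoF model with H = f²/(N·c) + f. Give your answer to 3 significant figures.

39.4 m

Hyperfocal distance H = f²/(N·c) + f = 149²/(7.1 × 0.01) + 149 = 22201/0.071 + 149 ≈ 312839.1 mm ≈ 312.8 m.
Far limit Df = s·(H − f)/(H − s) = 35000 × (312839.1 − 149) / (312839.1 − 35000) = 35000 × 312690.1 / 277839.1 ≈ 39390 mm ≈ 39.4 m.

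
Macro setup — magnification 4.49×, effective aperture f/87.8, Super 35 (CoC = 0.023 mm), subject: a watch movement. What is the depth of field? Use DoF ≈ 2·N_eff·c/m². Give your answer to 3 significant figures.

0.200 mm

At magnification m, DoF ≈ 2·N_eff·c/m² = 2 × 87.8 × 0.023 / 4.49² = 4.039 / 20.16 ≈ 0.2 mm.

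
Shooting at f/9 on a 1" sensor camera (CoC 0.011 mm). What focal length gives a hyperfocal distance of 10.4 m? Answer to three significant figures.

From H = f²/(N·c) + f, with f ≪ H: f ≈ √(H·N·c) = √(10400 × 9 × 0.011) = √1029.6 ≈ 32.09 mm.
Exact: f² + N·c·f − N·c·H = 0 ⇒ f = (−N·c + √((N·c)² + 4·N·c·H))/2 = (−0.099 + √4118.4)/2 ≈ 32.038 mm ≈ 32.0 mm.

32.0 mm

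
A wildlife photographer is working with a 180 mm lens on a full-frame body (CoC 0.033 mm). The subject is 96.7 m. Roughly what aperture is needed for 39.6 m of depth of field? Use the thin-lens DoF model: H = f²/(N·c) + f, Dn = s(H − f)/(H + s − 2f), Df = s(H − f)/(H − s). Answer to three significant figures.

Write h = H − f = f²/(N·c). The thin-lens limits are Dn = s·h/(h + (s−f)) and Df = s·h/(h − (s−f)), so DoF = Df − Dn = 2·s·(s−f)·h / (h² − (s−f)²).
That is a quadratic in h: DoF·h² − 2·s·(s−f)·h − DoF·(s−f)² = 0 ⇒ h = (s−f)·(s + √(s² + DoF²)) / DoF = 96520 × (96700 + √(96700² + 39600²)) / 39600 = 96520 × (96700 + 104494) / 39600 ≈ 490386 mm.
Then N = f²/(c·h) = 180² / (0.033 × 490386) = 32400 / 16183 ≈ 2.00.

f/2.00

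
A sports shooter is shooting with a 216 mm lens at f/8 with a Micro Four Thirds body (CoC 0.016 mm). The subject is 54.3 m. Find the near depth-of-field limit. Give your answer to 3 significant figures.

47.3 m

Hyperfocal distance H = f²/(N·c) + f = 216²/(8 × 0.016) + 216 = 46656/0.128 + 216 ≈ 364716.0 mm ≈ 364.7 m.
Near limit Dn = s·(H − f)/(H + s − 2f) = 54300 × (364716.0 − 216) / (364716.0 + 54300 − 2 × 216) = 54300 × 364500.0 / 418584.0 ≈ 47284 mm ≈ 47.3 m.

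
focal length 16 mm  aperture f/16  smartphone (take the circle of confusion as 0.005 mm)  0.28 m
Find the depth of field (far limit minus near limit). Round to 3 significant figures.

46.5 mm

Hyperfocal distance H = f²/(N·c) + f = 16²/(16 × 0.005) + 16 = 256/0.08 + 16 ≈ 3216.0 mm ≈ 3.216 m.
Near limit Dn = s·(H − f)/(H + s − 2f) = 280 × (3216.0 − 16) / (3216.0 + 280 − 2 × 16) = 280 × 3200.0 / 3464.0 ≈ 258.661 mm.
Far limit Df = s·(H − f)/(H − s) = 280 × (3216.0 − 16) / (3216.0 − 280) = 280 × 3200.0 / 2936.0 ≈ 305.177 mm.
Depth of field = Df − Dn = 305.177 − 258.661 ≈ 46.516 mm.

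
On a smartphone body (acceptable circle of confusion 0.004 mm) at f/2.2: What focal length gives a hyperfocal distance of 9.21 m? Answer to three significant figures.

9.00 mm

From H = f²/(N·c) + f, with f ≪ H: f ≈ √(H·N·c) = √(9210 × 2.2 × 0.004) = √81.048 ≈ 9.003 mm.
The +f correction barely moves this — solving exactly, f² + N·c·f − N·c·H = 0 ⇒ f = (−N·c + √((N·c)² + 4·N·c·H))/2 = (−0.0088 + √324.19)/2 ≈ 8.9983 mm, so f ≈ 9.00 mm.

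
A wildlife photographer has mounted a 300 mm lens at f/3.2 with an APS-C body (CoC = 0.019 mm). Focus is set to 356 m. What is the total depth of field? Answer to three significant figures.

182 m

Hyperfocal distance H = f²/(N·c) + f = 300²/(3.2 × 0.019) + 300 = 90000/0.0608 + 300 ≈ 1480563.2 mm ≈ 1481 m.
Near limit Dn = s·(H − f)/(H + s − 2f) = 356000 × (1480563.2 − 300) / (1480563.2 + 356000 − 2 × 300) = 356000 × 1480263.2 / 1835963.2 ≈ 287028 mm.
Far limit Df = s·(H − f)/(H − s) = 356000 × (1480563.2 − 300) / (1480563.2 − 356000) = 356000 × 1480263.2 / 1124563.2 ≈ 468603 mm.
Depth of field = Df − Dn = 468603 − 287028 ≈ 181575 mm ≈ 182 m.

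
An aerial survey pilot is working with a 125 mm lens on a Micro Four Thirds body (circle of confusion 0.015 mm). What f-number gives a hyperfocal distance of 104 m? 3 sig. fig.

f/10

Rearrange H = f²/(N·c) + f for N: N = f² / ((H − f)·c).
N = 125² / ((104000 − 125) × 0.015) = 15625 / 1558 ≈ 10.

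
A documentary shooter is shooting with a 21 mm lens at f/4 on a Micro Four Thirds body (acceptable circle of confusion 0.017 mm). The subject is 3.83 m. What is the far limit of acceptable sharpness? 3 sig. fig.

9.28 m

Hyperfocal distance H = f²/(N·c) + f = 21²/(4 × 0.017) + 21 = 441/0.068 + 21 ≈ 6506.3 mm ≈ 6.506 m.
Far limit Df = s·(H − f)/(H − s) = 3830 × (6506.3 − 21) / (6506.3 − 3830) = 3830 × 6485.3 / 2676.3 ≈ 9281.0 mm ≈ 9.28 m.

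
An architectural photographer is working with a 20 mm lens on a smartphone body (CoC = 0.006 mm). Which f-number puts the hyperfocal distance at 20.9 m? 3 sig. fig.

Rearrange H = f²/(N·c) + f for N: N = f² / ((H − f)·c).
N = 20² / ((20900 − 20) × 0.006) = 400 / 125.3 ≈ 3.19.

f/3.19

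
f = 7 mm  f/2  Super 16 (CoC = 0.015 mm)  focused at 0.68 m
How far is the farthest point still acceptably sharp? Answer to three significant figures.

Hyperfocal distance H = f²/(N·c) + f = 7²/(2 × 0.015) + 7 = 49/0.03 + 7 ≈ 1640.3 mm ≈ 1.640 m.
Far limit Df = s·(H − f)/(H − s) = 680 × (1640.3 − 7) / (1640.3 − 680) = 680 × 1633.3 / 960.3 ≈ 1156.5 mm ≈ 1.16 m.

1.16 m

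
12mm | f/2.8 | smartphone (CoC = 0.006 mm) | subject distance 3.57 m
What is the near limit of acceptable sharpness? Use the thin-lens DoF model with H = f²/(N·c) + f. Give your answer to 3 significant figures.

2.52 m

Hyperfocal distance H = f²/(N·c) + f = 12²/(2.8 × 0.006) + 12 = 144/0.0168 + 12 ≈ 8583.4 mm ≈ 8.583 m.
Near limit Dn = s·(H − f)/(H + s − 2f) = 3570 × (8583.4 − 12) / (8583.4 + 3570 − 2 × 12) = 3570 × 8571.4 / 12129.4 ≈ 2522.8 mm ≈ 2.52 m.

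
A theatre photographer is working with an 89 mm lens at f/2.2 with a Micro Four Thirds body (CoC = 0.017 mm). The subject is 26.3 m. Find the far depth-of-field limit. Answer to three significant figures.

30.0 m

Hyperfocal distance H = f²/(N·c) + f = 89²/(2.2 × 0.017) + 89 = 7921/0.0374 + 89 ≈ 211880.4 mm ≈ 211.9 m.
Far limit Df = s·(H − f)/(H − s) = 26300 × (211880.4 − 89) / (211880.4 − 26300) = 26300 × 211791.4 / 185580.4 ≈ 30015 mm ≈ 30.0 m.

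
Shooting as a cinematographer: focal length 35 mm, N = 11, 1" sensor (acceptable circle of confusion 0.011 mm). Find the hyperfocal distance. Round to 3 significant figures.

10.2 m

Hyperfocal distance H = f²/(N·c) + f = 35²/(11 × 0.011) + 35 = 1225/0.121 + 35 ≈ 10159.0 mm ≈ 10.2 m.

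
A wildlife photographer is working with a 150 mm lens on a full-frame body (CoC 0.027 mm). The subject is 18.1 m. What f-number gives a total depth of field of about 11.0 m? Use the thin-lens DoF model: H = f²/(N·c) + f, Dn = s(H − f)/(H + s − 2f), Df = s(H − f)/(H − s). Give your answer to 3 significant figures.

f/13

Write h = H − f = f²/(N·c). The thin-lens limits are Dn = s·h/(h + (s−f)) and Df = s·h/(h − (s−f)), so DoF = Df − Dn = 2·s·(s−f)·h / (h² − (s−f)²).
That is a quadratic in h: DoF·h² − 2·s·(s−f)·h − DoF·(s−f)² = 0 ⇒ h = (s−f)·(s + √(s² + DoF²)) / DoF = 17950 × (18100 + √(18100² + 11000²)) / 11000 = 17950 × (18100 + 21180.4) / 11000 ≈ 64098 mm.
Then N = f²/(c·h) = 150² / (0.027 × 64098) = 22500 / 1730.7 ≈ 13.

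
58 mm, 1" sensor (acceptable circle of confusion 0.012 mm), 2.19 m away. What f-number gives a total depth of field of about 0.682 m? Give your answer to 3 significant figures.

Write h = H − f = f²/(N·c). The thin-lens limits are Dn = s·h/(h + (s−f)) and Df = s·h/(h − (s−f)), so DoF = Df − Dn = 2·s·(s−f)·h / (h² − (s−f)²).
That is a quadratic in h: DoF·h² − 2·s·(s−f)·h − DoF·(s−f)² = 0 ⇒ h = (s−f)·(s + √(s² + DoF²)) / DoF = 2132 × (2190 + √(2190² + 682²)) / 682 = 2132 × (2190 + 2293.74) / 682 ≈ 14017 mm.
Then N = f²/(c·h) = 58² / (0.012 × 14017) = 3364 / 168.20 ≈ 20.

f/20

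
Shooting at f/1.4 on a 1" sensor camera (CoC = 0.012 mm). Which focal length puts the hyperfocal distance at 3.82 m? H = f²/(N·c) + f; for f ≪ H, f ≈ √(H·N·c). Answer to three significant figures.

8.00 mm

From H = f²/(N·c) + f, with f ≪ H: f ≈ √(H·N·c) = √(3820 × 1.4 × 0.012) = √64.176 ≈ 8.011 mm.
Exact: f² + N·c·f − N·c·H = 0 ⇒ f = (−N·c + √((N·c)² + 4·N·c·H))/2 = (−0.0168 + √256.70)/2 ≈ 8.0026 mm ≈ 8.00 mm.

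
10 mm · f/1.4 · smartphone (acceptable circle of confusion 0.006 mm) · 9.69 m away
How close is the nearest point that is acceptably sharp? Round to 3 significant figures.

5.34 m

Hyperfocal distance H = f²/(N·c) + f = 10²/(1.4 × 0.006) + 10 = 100/0.0084 + 10 ≈ 11914.8 mm ≈ 11.91 m.
Near limit Dn = s·(H − f)/(H + s − 2f) = 9690 × (11914.8 − 10) / (11914.8 + 9690 − 2 × 10) = 9690 × 11904.8 / 21584.8 ≈ 5344.4 mm ≈ 5.34 m.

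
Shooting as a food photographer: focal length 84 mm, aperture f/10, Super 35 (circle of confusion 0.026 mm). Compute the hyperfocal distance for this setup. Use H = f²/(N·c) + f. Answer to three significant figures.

27.2 m

Hyperfocal distance H = f²/(N·c) + f = 84²/(10 × 0.026) + 84 = 7056/0.26 + 84 ≈ 27222.5 mm ≈ 27.2 m.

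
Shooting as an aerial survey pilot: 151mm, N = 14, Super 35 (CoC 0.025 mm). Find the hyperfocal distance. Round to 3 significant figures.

Hyperfocal distance H = f²/(N·c) + f = 151²/(14 × 0.025) + 151 = 22801/0.35 + 151 ≈ 65296.7 mm ≈ 65.3 m.

65.3 m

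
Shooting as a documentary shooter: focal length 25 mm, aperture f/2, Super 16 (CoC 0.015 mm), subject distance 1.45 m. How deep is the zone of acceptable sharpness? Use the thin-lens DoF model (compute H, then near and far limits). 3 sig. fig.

Hyperfocal distance H = f²/(N·c) + f = 25²/(2 × 0.015) + 25 = 625/0.03 + 25 ≈ 20858.3 mm ≈ 20.86 m.
Near limit Dn = s·(H − f)/(H + s − 2f) = 1450 × (20858.3 − 25) / (20858.3 + 1450 − 2 × 25) = 1450 × 20833.3 / 22258.3 ≈ 1357.17 mm.
Far limit Df = s·(H − f)/(H − s) = 1450 × (20858.3 − 25) / (20858.3 − 1450) = 1450 × 20833.3 / 19408.3 ≈ 1556.46 mm.
Depth of field = Df − Dn = 1556.46 − 1357.17 ≈ 199.29 mm.

199 mm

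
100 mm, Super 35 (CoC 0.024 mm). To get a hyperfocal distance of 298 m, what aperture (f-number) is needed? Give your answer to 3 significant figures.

Rearrange H = f²/(N·c) + f for N: N = f² / ((H − f)·c).
N = 100² / ((298000 − 100) × 0.024) = 10000 / 7150 ≈ 1.40.

f/1.40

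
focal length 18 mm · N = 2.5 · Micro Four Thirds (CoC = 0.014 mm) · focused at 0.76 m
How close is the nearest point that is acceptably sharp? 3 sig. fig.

Hyperfocal distance H = f²/(N·c) + f = 18²/(2.5 × 0.014) + 18 = 324/0.035 + 18 ≈ 9275.1 mm ≈ 9.275 m.
Near limit Dn = s·(H − f)/(H + s − 2f) = 760 × (9275.1 − 18) / (9275.1 + 760 − 2 × 18) = 760 × 9257.1 / 9999.1 ≈ 703.60 mm ≈ 0.704 m.

0.704 m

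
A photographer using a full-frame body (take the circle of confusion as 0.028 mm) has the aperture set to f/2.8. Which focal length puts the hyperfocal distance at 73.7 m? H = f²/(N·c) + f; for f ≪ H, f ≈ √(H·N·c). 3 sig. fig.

76.0 mm

From H = f²/(N·c) + f, with f ≪ H: f ≈ √(H·N·c) = √(73700 × 2.8 × 0.028) = √5778.1 ≈ 76.01 mm.
The +f correction barely moves this — solving exactly, f² + N·c·f − N·c·H = 0 ⇒ f = (−N·c + √((N·c)² + 4·N·c·H))/2 = (−0.0784 + √23112)/2 ≈ 75.974 mm, so f ≈ 76.0 mm.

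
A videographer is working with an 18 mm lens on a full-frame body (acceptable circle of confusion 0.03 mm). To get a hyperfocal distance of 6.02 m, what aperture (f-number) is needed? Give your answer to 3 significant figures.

Rearrange H = f²/(N·c) + f for N: N = f² / ((H − f)·c).
N = 18² / ((6020 − 18) × 0.03) = 324 / 180.1 ≈ 1.80.

f/1.80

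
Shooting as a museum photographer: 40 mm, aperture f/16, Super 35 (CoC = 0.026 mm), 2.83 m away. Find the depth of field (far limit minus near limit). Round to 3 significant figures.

8.67 m

Hyperfocal distance H = f²/(N·c) + f = 40²/(16 × 0.026) + 40 = 1600/0.416 + 40 ≈ 3886.2 mm ≈ 3.886 m.
Near limit Dn = s·(H − f)/(H + s − 2f) = 2830 × (3886.2 − 40) / (3886.2 + 2830 − 2 × 40) = 2830 × 3846.2 / 6636.2 ≈ 1640.2 mm.
Far limit Df = s·(H − f)/(H − s) = 2830 × (3886.2 − 40) / (3886.2 − 2830) = 2830 × 3846.2 / 1056.2 ≈ 10305.9 mm.
Depth of field = Df − Dn = 10305.9 − 1640.2 ≈ 8665.7 mm ≈ 8.67 m.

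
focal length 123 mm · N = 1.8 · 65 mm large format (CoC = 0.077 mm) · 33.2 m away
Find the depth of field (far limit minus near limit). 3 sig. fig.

Hyperfocal distance H = f²/(N·c) + f = 123²/(1.8 × 0.077) + 123 = 15129/0.1386 + 123 ≈ 109278.8 mm ≈ 109.3 m.
Near limit Dn = s·(H − f)/(H + s − 2f) = 33200 × (109278.8 − 123) / (109278.8 + 33200 − 2 × 123) = 33200 × 109155.8 / 142232.8 ≈ 25479 mm.
Far limit Df = s·(H − f)/(H − s) = 33200 × (109278.8 − 123) / (109278.8 − 33200) = 33200 × 109155.8 / 76078.8 ≈ 47634 mm.
Depth of field = Df − Dn = 47634 − 25479 ≈ 22155 mm ≈ 22.2 m.

22.2 m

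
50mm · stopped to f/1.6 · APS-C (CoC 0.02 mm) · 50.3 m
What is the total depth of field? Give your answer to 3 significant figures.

110 m

Hyperfocal distance H = f²/(N·c) + f = 50²/(1.6 × 0.02) + 50 = 2500/0.032 + 50 ≈ 78175.0 mm ≈ 78.17 m.
Near limit Dn = s·(H − f)/(H + s − 2f) = 50300 × (78175.0 − 50) / (78175.0 + 50300 − 2 × 50) = 50300 × 78125.0 / 128375.0 ≈ 30611 mm.
Far limit Df = s·(H − f)/(H − s) = 50300 × (78175.0 − 50) / (78175.0 − 50300) = 50300 × 78125.0 / 27875.0 ≈ 140975 mm.
Depth of field = Df − Dn = 140975 − 30611 ≈ 110364 mm ≈ 110 m.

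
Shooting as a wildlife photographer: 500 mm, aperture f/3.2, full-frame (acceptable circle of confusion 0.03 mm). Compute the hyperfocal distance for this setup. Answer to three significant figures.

2600 m

Hyperfocal distance H = f²/(N·c) + f = 500²/(3.2 × 0.03) + 500 = 250000/0.096 + 500 ≈ 2604666.7 mm ≈ 2600 m.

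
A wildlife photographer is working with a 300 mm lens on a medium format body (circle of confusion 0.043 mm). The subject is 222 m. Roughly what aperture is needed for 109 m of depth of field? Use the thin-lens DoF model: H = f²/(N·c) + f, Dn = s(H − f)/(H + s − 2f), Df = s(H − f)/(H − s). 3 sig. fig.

Write h = H − f = f²/(N·c). The thin-lens limits are Dn = s·h/(h + (s−f)) and Df = s·h/(h − (s−f)), so DoF = Df − Dn = 2·s·(s−f)·h / (h² − (s−f)²).
That is a quadratic in h: DoF·h² − 2·s·(s−f)·h − DoF·(s−f)² = 0 ⇒ h = (s−f)·(s + √(s² + DoF²)) / DoF = 221700 × (222000 + √(222000² + 109000²)) / 109000 = 221700 × (222000 + 247316) / 109000 ≈ 954562 mm.
Then N = f²/(c·h) = 300² / (0.043 × 954562) = 90000 / 41046 ≈ 2.19.

f/2.19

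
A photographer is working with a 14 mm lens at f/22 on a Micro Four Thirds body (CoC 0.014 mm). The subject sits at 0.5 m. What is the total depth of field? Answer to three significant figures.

1.83 m

Hyperfocal distance H = f²/(N·c) + f = 14²/(22 × 0.014) + 14 = 196/0.308 + 14 ≈ 650.4 mm ≈ 0.650 m.
Near limit Dn = s·(H − f)/(H + s − 2f) = 500 × (650.4 − 14) / (650.4 + 500 − 2 × 14) = 500 × 636.4 / 1122.4 ≈ 283.5 mm.
Far limit Df = s·(H − f)/(H − s) = 500 × (650.4 − 14) / (650.4 − 500) = 500 × 636.4 / 150.4 ≈ 2116.1 mm.
Depth of field = Df − Dn = 2116.1 − 283.5 ≈ 1832.6 mm ≈ 1.83 m.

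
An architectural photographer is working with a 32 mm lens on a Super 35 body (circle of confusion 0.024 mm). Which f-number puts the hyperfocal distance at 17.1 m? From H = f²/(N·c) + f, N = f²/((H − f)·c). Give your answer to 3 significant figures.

f/2.50

Rearrange H = f²/(N·c) + f for N: N = f² / ((H − f)·c).
N = 32² / ((17100 − 32) × 0.024) = 1024 / 409.6 ≈ 2.50.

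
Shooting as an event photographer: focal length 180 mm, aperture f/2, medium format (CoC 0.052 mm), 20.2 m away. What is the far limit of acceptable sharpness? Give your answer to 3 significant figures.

21.6 m

Hyperfocal distance H = f²/(N·c) + f = 180²/(2 × 0.052) + 180 = 32400/0.104 + 180 ≈ 311718.5 mm ≈ 311.7 m.
Far limit Df = s·(H − f)/(H − s) = 20200 × (311718.5 − 180) / (311718.5 − 20200) = 20200 × 311538.5 / 291518.5 ≈ 21587 mm ≈ 21.6 m.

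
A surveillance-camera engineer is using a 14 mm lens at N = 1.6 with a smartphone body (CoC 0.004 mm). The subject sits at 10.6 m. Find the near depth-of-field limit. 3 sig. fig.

Hyperfocal distance H = f²/(N·c) + f = 14²/(1.6 × 0.004) + 14 = 196/0.0064 + 14 ≈ 30639.0 mm ≈ 30.64 m.
Near limit Dn = s·(H − f)/(H + s − 2f) = 10600 × (30639.0 − 14) / (30639.0 + 10600 − 2 × 14) = 10600 × 30625.0 / 41211.0 ≈ 7877.1 mm ≈ 7.88 m.

7.88 m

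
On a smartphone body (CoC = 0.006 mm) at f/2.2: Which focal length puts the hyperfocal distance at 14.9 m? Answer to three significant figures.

14.0 mm

From H = f²/(N·c) + f, with f ≪ H: f ≈ √(H·N·c) = √(14900 × 2.2 × 0.006) = √196.68 ≈ 14.02 mm.
The +f correction barely moves this — solving exactly, f² + N·c·f − N·c·H = 0 ⇒ f = (−N·c + √((N·c)² + 4·N·c·H))/2 = (−0.0132 + √786.72)/2 ≈ 14.018 mm, so f ≈ 14.0 mm.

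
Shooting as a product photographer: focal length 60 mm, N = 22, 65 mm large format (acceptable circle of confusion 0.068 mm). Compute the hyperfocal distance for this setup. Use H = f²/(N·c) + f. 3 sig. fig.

Hyperfocal distance H = f²/(N·c) + f = 60²/(22 × 0.068) + 60 = 3600/1.496 + 60 ≈ 2466.4 mm ≈ 2.47 m.

2.47 m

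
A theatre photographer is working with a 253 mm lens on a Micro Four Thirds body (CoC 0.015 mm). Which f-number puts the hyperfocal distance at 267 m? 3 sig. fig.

Rearrange H = f²/(N·c) + f for N: N = f² / ((H − f)·c).
N = 253² / ((267000 − 253) × 0.015) = 64009 / 4001 ≈ 16.

f/16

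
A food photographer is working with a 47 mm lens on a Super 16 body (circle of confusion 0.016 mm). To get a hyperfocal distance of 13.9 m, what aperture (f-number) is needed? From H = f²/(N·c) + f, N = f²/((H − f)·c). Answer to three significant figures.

f/9.97

Rearrange H = f²/(N·c) + f for N: N = f² / ((H − f)·c).
N = 47² / ((13900 − 47) × 0.016) = 2209 / 221.6 ≈ 9.97.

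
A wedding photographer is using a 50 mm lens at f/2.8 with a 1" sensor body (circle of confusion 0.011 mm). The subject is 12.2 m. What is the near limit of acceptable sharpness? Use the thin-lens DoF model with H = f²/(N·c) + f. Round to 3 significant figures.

Hyperfocal distance H = f²/(N·c) + f = 50²/(2.8 × 0.011) + 50 = 2500/0.0308 + 50 ≈ 81218.8 mm ≈ 81.22 m.
Near limit Dn = s·(H − f)/(H + s − 2f) = 12200 × (81218.8 − 50) / (81218.8 + 12200 − 2 × 50) = 12200 × 81168.8 / 93318.8 ≈ 10612 mm ≈ 10.6 m.

10.6 m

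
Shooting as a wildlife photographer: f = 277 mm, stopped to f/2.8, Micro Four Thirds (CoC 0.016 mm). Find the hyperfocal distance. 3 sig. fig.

1710 m

Hyperfocal distance H = f²/(N·c) + f = 277²/(2.8 × 0.016) + 277 = 76729/0.0448 + 277 ≈ 1712977.9 mm ≈ 1710 m.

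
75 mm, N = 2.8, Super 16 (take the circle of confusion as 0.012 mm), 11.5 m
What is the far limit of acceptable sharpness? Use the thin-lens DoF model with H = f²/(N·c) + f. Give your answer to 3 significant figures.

Hyperfocal distance H = f²/(N·c) + f = 75²/(2.8 × 0.012) + 75 = 5625/0.0336 + 75 ≈ 167485.7 mm ≈ 167.5 m.
Far limit Df = s·(H − f)/(H − s) = 11500 × (167485.7 − 75) / (167485.7 − 11500) = 11500 × 167410.7 / 155985.7 ≈ 12342 mm ≈ 12.3 m.

12.3 m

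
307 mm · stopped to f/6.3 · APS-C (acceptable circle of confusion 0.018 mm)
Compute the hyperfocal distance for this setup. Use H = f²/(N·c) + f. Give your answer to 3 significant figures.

Hyperfocal distance H = f²/(N·c) + f = 307²/(6.3 × 0.018) + 307 = 94249/0.1134 + 307 ≈ 831426.9 mm ≈ 831 m.

831 m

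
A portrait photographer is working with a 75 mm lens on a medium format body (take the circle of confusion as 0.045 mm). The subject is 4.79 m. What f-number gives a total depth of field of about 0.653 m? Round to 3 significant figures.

f/1.80

Write h = H − f = f²/(N·c). The thin-lens limits are Dn = s·h/(h + (s−f)) and Df = s·h/(h − (s−f)), so DoF = Df − Dn = 2·s·(s−f)·h / (h² − (s−f)²).
That is a quadratic in h: DoF·h² − 2·s·(s−f)·h − DoF·(s−f)² = 0 ⇒ h = (s−f)·(s + √(s² + DoF²)) / DoF = 4715 × (4790 + √(4790² + 653²)) / 653 = 4715 × (4790 + 4834.31) / 653 ≈ 69492 mm.
Then N = f²/(c·h) = 75² / (0.045 × 69492) = 5625 / 3127.2 ≈ 1.80.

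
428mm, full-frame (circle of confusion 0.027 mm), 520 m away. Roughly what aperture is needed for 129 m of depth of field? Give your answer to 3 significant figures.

f/1.60

Write h = H − f = f²/(N·c). The thin-lens limits are Dn = s·h/(h + (s−f)) and Df = s·h/(h − (s−f)), so DoF = Df − Dn = 2·s·(s−f)·h / (h² − (s−f)²).
That is a quadratic in h: DoF·h² − 2·s·(s−f)·h − DoF·(s−f)² = 0 ⇒ h = (s−f)·(s + √(s² + DoF²)) / DoF = 519572 × (520000 + √(520000² + 129000²)) / 129000 = 519572 × (520000 + 535762) / 129000 ≈ 4252282 mm.
Then N = f²/(c·h) = 428² / (0.027 × 4252282) = 183184 / 114812 ≈ 1.60.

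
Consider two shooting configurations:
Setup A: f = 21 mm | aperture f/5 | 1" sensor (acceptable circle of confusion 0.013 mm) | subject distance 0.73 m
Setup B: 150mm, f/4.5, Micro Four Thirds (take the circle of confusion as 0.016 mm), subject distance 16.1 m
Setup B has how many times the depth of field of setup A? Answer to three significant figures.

Setup A: H = 21²/(5×0.013) + 21 ≈ 6805.6 mm; DoF = Df − Dn = 815.19 − 660.93 ≈ 154.26 mm.
Setup B: H = 150²/(4.5×0.016) + 150 ≈ 312650.0 mm; DoF = Df − Dn = 16965.9 − 15318.2 ≈ 1647.7 mm.
Ratio = 1647.7 / 154.26 ≈ 10.7.

10.7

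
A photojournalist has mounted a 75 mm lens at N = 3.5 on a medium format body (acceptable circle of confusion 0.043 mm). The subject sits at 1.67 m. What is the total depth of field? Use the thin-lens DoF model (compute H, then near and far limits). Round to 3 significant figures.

Hyperfocal distance H = f²/(N·c) + f = 75²/(3.5 × 0.043) + 75 = 5625/0.1505 + 75 ≈ 37450.4 mm ≈ 37.45 m.
Near limit Dn = s·(H − f)/(H + s − 2f) = 1670 × (37450.4 − 75) / (37450.4 + 1670 − 2 × 75) = 1670 × 37375.4 / 38970.4 ≈ 1601.65 mm.
Far limit Df = s·(H − f)/(H − s) = 1670 × (37450.4 − 75) / (37450.4 − 1670) = 1670 × 37375.4 / 35780.4 ≈ 1744.44 mm.
Depth of field = Df − Dn = 1744.44 − 1601.65 ≈ 142.79 mm.

143 mm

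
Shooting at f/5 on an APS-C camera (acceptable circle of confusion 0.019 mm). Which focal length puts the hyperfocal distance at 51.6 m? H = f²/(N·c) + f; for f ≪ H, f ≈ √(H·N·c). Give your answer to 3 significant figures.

70.0 mm

From H = f²/(N·c) + f, with f ≪ H: f ≈ √(H·N·c) = √(51600 × 5 × 0.019) = √4902.0 ≈ 70.01 mm.
The +f correction barely moves this — solving exactly, f² + N·c·f − N·c·H = 0 ⇒ f = (−N·c + √((N·c)² + 4·N·c·H))/2 = (−0.095 + √19608)/2 ≈ 69.967 mm, so f ≈ 70.0 mm.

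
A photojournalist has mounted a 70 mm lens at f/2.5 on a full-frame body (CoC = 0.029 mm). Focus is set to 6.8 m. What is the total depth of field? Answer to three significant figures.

1.37 m

Hyperfocal distance H = f²/(N·c) + f = 70²/(2.5 × 0.029) + 70 = 4900/0.0725 + 70 ≈ 67656.2 mm ≈ 67.66 m.
Near limit Dn = s·(H − f)/(H + s − 2f) = 6800 × (67656.2 − 70) / (67656.2 + 6800 − 2 × 70) = 6800 × 67586.2 / 74316.2 ≈ 6184.2 mm.
Far limit Df = s·(H − f)/(H − s) = 6800 × (67656.2 − 70) / (67656.2 − 6800) = 6800 × 67586.2 / 60856.2 ≈ 7552.0 mm.
Depth of field = Df − Dn = 7552.0 − 6184.2 ≈ 1367.8 mm ≈ 1.37 m.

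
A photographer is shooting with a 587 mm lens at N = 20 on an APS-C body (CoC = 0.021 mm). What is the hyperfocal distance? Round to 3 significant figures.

821 m

Hyperfocal distance H = f²/(N·c) + f = 587²/(20 × 0.021) + 587 = 344569/0.42 + 587 ≈ 820989.4 mm ≈ 821 m.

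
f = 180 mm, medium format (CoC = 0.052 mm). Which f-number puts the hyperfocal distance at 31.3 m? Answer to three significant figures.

f/20

Rearrange H = f²/(N·c) + f for N: N = f² / ((H − f)·c).
N = 180² / ((31300 − 180) × 0.052) = 32400 / 1618 ≈ 20.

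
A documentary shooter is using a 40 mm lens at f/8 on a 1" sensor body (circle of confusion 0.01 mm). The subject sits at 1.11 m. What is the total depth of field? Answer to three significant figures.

119 mm

Hyperfocal distance H = f²/(N·c) + f = 40²/(8 × 0.01) + 40 = 1600/0.08 + 40 ≈ 20040.0 mm ≈ 20.04 m.
Near limit Dn = s·(H − f)/(H + s − 2f) = 1110 × (20040.0 − 40) / (20040.0 + 1110 − 2 × 40) = 1110 × 20000.0 / 21070.0 ≈ 1053.63 mm.
Far limit Df = s·(H − f)/(H − s) = 1110 × (20040.0 − 40) / (20040.0 − 1110) = 1110 × 20000.0 / 18930.0 ≈ 1172.74 mm.
Depth of field = Df − Dn = 1172.74 − 1053.63 ≈ 119.11 mm.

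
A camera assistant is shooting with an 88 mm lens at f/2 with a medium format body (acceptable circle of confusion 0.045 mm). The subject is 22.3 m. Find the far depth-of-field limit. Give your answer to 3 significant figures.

30.1 m

Hyperfocal distance H = f²/(N·c) + f = 88²/(2 × 0.045) + 88 = 7744/0.09 + 88 ≈ 86132.4 mm ≈ 86.13 m.
Far limit Df = s·(H − f)/(H − s) = 22300 × (86132.4 − 88) / (86132.4 − 22300) = 22300 × 86044.4 / 63832.4 ≈ 30060 mm ≈ 30.1 m.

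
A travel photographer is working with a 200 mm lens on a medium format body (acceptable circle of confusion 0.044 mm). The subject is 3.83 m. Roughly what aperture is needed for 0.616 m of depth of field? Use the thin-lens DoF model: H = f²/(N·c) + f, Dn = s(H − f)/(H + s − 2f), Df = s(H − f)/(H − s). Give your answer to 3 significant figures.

Write h = H − f = f²/(N·c). The thin-lens limits are Dn = s·h/(h + (s−f)) and Df = s·h/(h − (s−f)), so DoF = Df − Dn = 2·s·(s−f)·h / (h² − (s−f)²).
That is a quadratic in h: DoF·h² − 2·s·(s−f)·h − DoF·(s−f)² = 0 ⇒ h = (s−f)·(s + √(s² + DoF²)) / DoF = 3630 × (3830 + √(3830² + 616²)) / 616 = 3630 × (3830 + 3879.22) / 616 ≈ 45429 mm.
Then N = f²/(c·h) = 200² / (0.044 × 45429) = 40000 / 1998.9 ≈ 20.

f/20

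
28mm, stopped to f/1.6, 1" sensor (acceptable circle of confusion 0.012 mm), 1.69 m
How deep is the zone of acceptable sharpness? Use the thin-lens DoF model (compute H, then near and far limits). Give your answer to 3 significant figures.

Hyperfocal distance H = f²/(N·c) + f = 28²/(1.6 × 0.012) + 28 = 784/0.0192 + 28 ≈ 40861.3 mm ≈ 40.86 m.
Near limit Dn = s·(H − f)/(H + s − 2f) = 1690 × (40861.3 − 28) / (40861.3 + 1690 − 2 × 28) = 1690 × 40833.3 / 42495.3 ≈ 1623.90 mm.
Far limit Df = s·(H − f)/(H − s) = 1690 × (40861.3 − 28) / (40861.3 − 1690) = 1690 × 40833.3 / 39171.3 ≈ 1761.70 mm.
Depth of field = Df − Dn = 1761.70 − 1623.90 ≈ 137.80 mm.

138 mm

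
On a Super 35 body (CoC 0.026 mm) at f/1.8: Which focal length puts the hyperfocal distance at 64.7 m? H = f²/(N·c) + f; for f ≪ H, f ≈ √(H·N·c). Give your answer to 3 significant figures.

From H = f²/(N·c) + f, with f ≪ H: f ≈ √(H·N·c) = √(64700 × 1.8 × 0.026) = √3028.0 ≈ 55.03 mm.
The +f correction barely moves this — solving exactly, f² + N·c·f − N·c·H = 0 ⇒ f = (−N·c + √((N·c)² + 4·N·c·H))/2 = (−0.0468 + √12112)/2 ≈ 55.004 mm, so f ≈ 55.0 mm.

55.0 mm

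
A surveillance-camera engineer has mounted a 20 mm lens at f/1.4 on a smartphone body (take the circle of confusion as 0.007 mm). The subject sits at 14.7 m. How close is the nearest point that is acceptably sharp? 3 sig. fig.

10.8 m

Hyperfocal distance H = f²/(N·c) + f = 20²/(1.4 × 0.007) + 20 = 400/0.0098 + 20 ≈ 40836.3 mm ≈ 40.84 m.
Near limit Dn = s·(H − f)/(H + s − 2f) = 14700 × (40836.3 − 20) / (40836.3 + 14700 − 2 × 20) = 14700 × 40816.3 / 55496.3 ≈ 10812 mm ≈ 10.8 m.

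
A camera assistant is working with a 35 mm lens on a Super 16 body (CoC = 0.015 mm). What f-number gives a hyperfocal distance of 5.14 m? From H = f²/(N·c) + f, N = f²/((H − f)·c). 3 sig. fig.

Rearrange H = f²/(N·c) + f for N: N = f² / ((H − f)·c).
N = 35² / ((5140 − 35) × 0.015) = 1225 / 76.58 ≈ 16.

f/16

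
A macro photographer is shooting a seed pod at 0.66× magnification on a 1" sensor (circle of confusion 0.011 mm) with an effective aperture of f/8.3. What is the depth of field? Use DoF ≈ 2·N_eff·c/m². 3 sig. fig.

At magnification m, DoF ≈ 2·N_eff·c/m² = 2 × 8.3 × 0.011 / 0.66² = 0.1826 / 0.4356 ≈ 0.419 mm.

0.419 mm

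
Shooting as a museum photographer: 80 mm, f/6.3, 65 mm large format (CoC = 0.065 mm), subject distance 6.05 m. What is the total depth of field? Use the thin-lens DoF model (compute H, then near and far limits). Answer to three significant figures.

Hyperfocal distance H = f²/(N·c) + f = 80²/(6.3 × 0.065) + 80 = 6400/0.4095 + 80 ≈ 15708.8 mm ≈ 15.71 m.
Near limit Dn = s·(H − f)/(H + s − 2f) = 6050 × (15708.8 − 80) / (15708.8 + 6050 − 2 × 80) = 6050 × 15628.8 / 21598.8 ≈ 4377.8 mm.
Far limit Df = s·(H − f)/(H − s) = 6050 × (15708.8 − 80) / (15708.8 − 6050) = 6050 × 15628.8 / 9658.8 ≈ 9789.4 mm.
Depth of field = Df − Dn = 9789.4 − 4377.8 ≈ 5411.6 mm ≈ 5.41 m.

5.41 m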